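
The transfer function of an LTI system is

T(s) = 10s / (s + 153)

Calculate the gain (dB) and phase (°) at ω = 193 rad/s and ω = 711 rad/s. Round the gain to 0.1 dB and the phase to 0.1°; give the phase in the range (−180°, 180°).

At s = jω = j193:
zero at origin: s = j193 → |·| = 193, ∠ = 90.00°
pole (s+153): 153 + j193 → |·| = √(153²+193²) = √60658 ≈ 246.29, ∠ = arctan(193/153) ≈ 51.59°
|T| = 10 · 193 / 246.29 ≈ 7.8363
Gain = 20 log₁₀(7.8363) ≈ 17.88 dB
∠T = 90.00° − 51.59° = 38.41°

At s = jω = j711:
zero at origin: s = j711 → |·| = 711, ∠ = 90.00°
pole (s+153): 153 + j711 → |·| = √(153²+711²) = √528930 ≈ 727.28, ∠ = arctan(711/153) ≈ 77.86°
|T| = 10 · 711 / 727.28 ≈ 9.7762
Gain = 20 log₁₀(9.7762) ≈ 19.80 dB
∠T = 90.00° − 77.86° = 12.14°

ω = 193: 17.9 dB, 38.4°; ω = 711: 19.8 dB, 12.1°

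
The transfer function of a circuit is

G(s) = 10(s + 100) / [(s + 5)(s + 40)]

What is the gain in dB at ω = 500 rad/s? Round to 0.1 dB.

-33.8 dB

At s = jω = j500:
zero (s+100): 100 + j500 → |·| = √(100²+500²) = √260000 ≈ 509.9, ∠ = arctan(500/100) ≈ 78.69°
pole (s+5): 5 + j500 → |·| = √(5²+500²) = √250025 ≈ 500.02, ∠ = arctan(500/5) ≈ 89.43°
pole (s+40): 40 + j500 → |·| = √(40²+500²) = √251600 ≈ 501.6, ∠ = arctan(500/40) ≈ 85.43°
|G| = 10 · 509.9 / 2.5081e+05 ≈ 0.02033
Gain = 20 log₁₀(0.02033) ≈ -33.84 dB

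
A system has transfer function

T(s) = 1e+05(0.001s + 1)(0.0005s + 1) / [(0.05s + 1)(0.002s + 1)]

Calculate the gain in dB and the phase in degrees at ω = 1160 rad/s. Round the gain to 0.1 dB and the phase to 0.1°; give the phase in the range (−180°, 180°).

At ω = 1160 rad/s:
zero (1 + j1160·0.001) = 1 + j1.16 → |·| ≈ 1.5315, ∠ ≈ 49.24°
zero (1 + j1160·0.0005) = 1 + j0.58 → |·| ≈ 1.156, ∠ ≈ 30.11°
pole (1 + j1160·0.05) = 1 + j58 → |·| ≈ 58.009, ∠ ≈ 89.01°
pole (1 + j1160·0.002) = 1 + j2.32 → |·| ≈ 2.5263, ∠ ≈ 66.68°
|T| = 1e+05 · 1.5315 · 1.156 / (58.009 · 2.5263) ≈ 1208.1
Gain = 20 log₁₀(1208.1) ≈ 61.64 dB
∠T = (49.24° + 30.11°) − (89.01° + 66.68°) = -76.34°

61.6 dB, -76.3°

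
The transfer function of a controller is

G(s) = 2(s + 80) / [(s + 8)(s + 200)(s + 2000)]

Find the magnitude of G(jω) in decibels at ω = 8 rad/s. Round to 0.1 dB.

-89.0 dB

At s = jω = j8:
zero (s+80): 80 + j8 → |·| = √(80²+8²) = √6464 ≈ 80.399, ∠ = arctan(8/80) ≈ 5.71°
pole (s+8): 8 + j8 → |·| = √(8²+8²) = √128 ≈ 11.314, ∠ = arctan(8/8) ≈ 45.00°
pole (s+200): 200 + j8 → |·| = √(200²+8²) = √40064 ≈ 200.16, ∠ = arctan(8/200) ≈ 2.29°
pole (s+2000): 2000 + j8 → |·| = √(2000²+8²) = √4000064 ≈ 2000, ∠ = arctan(8/2000) ≈ 0.23°
|G| = 2 · 80.399 / 4.5292e+06 ≈ 3.5503e-05
Gain = 20 log₁₀(3.5503e-05) ≈ -88.99 dB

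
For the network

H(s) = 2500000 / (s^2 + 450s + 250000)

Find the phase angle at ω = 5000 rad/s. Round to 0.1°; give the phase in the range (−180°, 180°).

-174.8°

At s = jω = j5000:
quadratic: (j5000)² + 450·j5000 + 250000 = -24750000 + j2250000 → |·| ≈ 2.4852e+07, ∠ ≈ 174.81°
∠H = 0.00° − 174.81° = -174.81°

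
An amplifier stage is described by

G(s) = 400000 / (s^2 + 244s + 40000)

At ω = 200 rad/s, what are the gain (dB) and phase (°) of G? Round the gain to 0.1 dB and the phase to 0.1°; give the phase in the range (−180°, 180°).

18.3 dB, -90.0°

At s = jω = j200:
quadratic: (j200)² + 244·j200 + 40000 = 0 + j48800 → |·| ≈ 48800, ∠ ≈ 90.00°
|G| = 400000 / 48800 ≈ 8.1967
Gain = 20 log₁₀(8.1967) ≈ 18.27 dB
∠G = 0.00° − 90.00° = -90.00°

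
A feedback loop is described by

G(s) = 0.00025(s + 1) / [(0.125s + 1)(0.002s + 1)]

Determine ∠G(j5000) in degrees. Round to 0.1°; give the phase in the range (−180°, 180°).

-84.2°

At ω = 5000 rad/s:
zero (1 + j5000·1) = 1 + j5000 → |·| ≈ 5000, ∠ ≈ 89.99°
pole (1 + j5000·0.125) = 1 + j625 → |·| ≈ 625, ∠ ≈ 89.91°
pole (1 + j5000·0.002) = 1 + j10 → |·| ≈ 10.05, ∠ ≈ 84.29°
∠G = (89.99°) − (89.91° + 84.29°) = -84.21°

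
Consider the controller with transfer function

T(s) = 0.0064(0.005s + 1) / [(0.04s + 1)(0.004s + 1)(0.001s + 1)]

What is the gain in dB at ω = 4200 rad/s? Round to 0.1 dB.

-99.2 dB

At ω = 4200 rad/s:
zero (1 + j4200·0.005) = 1 + j21 → |·| ≈ 21.024, ∠ ≈ 87.27°
pole (1 + j4200·0.04) = 1 + j168 → |·| ≈ 168, ∠ ≈ 89.66°
pole (1 + j4200·0.004) = 1 + j16.8 → |·| ≈ 16.83, ∠ ≈ 86.59°
pole (1 + j4200·0.001) = 1 + j4.2 → |·| ≈ 4.3174, ∠ ≈ 76.61°
|T| = 0.0064 · 21.024 / (168 · 16.83 · 4.3174) ≈ 1.1022e-05
Gain = 20 log₁₀(1.1022e-05) ≈ -99.15 dB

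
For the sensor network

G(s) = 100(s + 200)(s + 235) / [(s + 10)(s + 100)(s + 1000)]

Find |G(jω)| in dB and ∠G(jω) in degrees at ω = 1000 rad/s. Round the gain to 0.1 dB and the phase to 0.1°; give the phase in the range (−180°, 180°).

-22.7 dB, -63.3°

At s = jω = j1000:
zero (s+200): 200 + j1000 → |·| = √(200²+1000²) = √1040000 ≈ 1019.8, ∠ = arctan(1000/200) ≈ 78.69°
zero (s+235): 235 + j1000 → |·| = √(235²+1000²) = √1055225 ≈ 1027.2, ∠ = arctan(1000/235) ≈ 76.78°
pole (s+10): 10 + j1000 → |·| = √(10²+1000²) = √1000100 ≈ 1000, ∠ = arctan(1000/10) ≈ 89.43°
pole (s+100): 100 + j1000 → |·| = √(100²+1000²) = √1010000 ≈ 1005, ∠ = arctan(1000/100) ≈ 84.29°
pole (s+1000): 1000 + j1000 → |·| = √(1000²+1000²) = √2000000 ≈ 1414.2, ∠ = arctan(1000/1000) ≈ 45.00°
|G| = 100 · 1.0475e+06 / 1.4213e+09 ≈ 0.0737
Gain = 20 log₁₀(0.0737) ≈ -22.65 dB
∠G = 155.47° − 218.72° = -63.25°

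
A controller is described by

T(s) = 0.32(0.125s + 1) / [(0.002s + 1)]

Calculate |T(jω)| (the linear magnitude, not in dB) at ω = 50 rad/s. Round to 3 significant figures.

At ω = 50 rad/s:
zero (1 + j50·0.125) = 1 + j6.25 → |·| ≈ 6.3295, ∠ ≈ 80.91°
pole (1 + j50·0.002) = 1 + j0.1 → |·| ≈ 1.005, ∠ ≈ 5.71°
|T| = 0.32 · 6.3295 / (1.005) ≈ 2.0154

2.02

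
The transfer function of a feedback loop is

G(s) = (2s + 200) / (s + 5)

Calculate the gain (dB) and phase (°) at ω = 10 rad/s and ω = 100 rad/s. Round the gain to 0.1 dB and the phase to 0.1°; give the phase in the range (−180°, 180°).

Substitute s = j10:
Numerator: 2(j10) + 200 = 200 + j20
Denominator: (j10) + 5 = 5 + j10
|N| = √(200² + 20²) ≈ 201, ∠N ≈ 5.71°
|D| = √(5² + 10²) ≈ 11.18, ∠D ≈ 63.43°
|G| = 201 / 11.18 ≈ 17.979
Gain = 20 log₁₀(17.979) ≈ 25.10 dB
∠G = 5.71° − 63.43° = -57.72°

Substitute s = j100:
Numerator: 2(j100) + 200 = 200 + j200
Denominator: (j100) + 5 = 5 + j100
|N| = √(200² + 200²) ≈ 282.84, ∠N ≈ 45.00°
|D| = √(5² + 100²) ≈ 100.12, ∠D ≈ 87.14°
|G| = 282.84 / 100.12 ≈ 2.825
Gain = 20 log₁₀(2.825) ≈ 9.02 dB
∠G = 45.00° − 87.14° = -42.14°

ω = 10: 25.1 dB, -57.7°; ω = 100: 9.0 dB, -42.1°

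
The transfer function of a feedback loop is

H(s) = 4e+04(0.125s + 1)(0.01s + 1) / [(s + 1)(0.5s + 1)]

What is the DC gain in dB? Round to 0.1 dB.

92.0 dB

H(0) = 4e+04 · 1 / 1 = 40000
20 log₁₀(40000) ≈ 92.04 dB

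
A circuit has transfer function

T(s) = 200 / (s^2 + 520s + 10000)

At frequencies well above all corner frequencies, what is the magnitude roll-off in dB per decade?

Each pole contributes −20 dB/decade at high frequency; each zero contributes +20 dB/decade.
Net: 0 zero(s) − 2 pole(s) → -40 dB/decade.

-40 dB/decade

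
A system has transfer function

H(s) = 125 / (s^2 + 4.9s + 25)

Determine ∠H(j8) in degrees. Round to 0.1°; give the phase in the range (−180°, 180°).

At s = jω = j8:
quadratic: (j8)² + 4.9·j8 + 25 = -39 + j39.2 → |·| ≈ 55.296, ∠ ≈ 134.85°
∠H = 0.00° − 134.85° = -134.85°

-134.9°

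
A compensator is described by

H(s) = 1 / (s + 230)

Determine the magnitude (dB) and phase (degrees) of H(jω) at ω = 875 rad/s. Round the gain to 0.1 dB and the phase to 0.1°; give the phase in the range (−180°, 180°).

-59.1 dB, -75.3°

At s = jω = j875:
pole (s+230): 230 + j875 → |·| = √(230²+875²) = √818525 ≈ 904.72, ∠ = arctan(875/230) ≈ 75.27°
|H| = 1 / 904.72 ≈ 0.0011053
Gain = 20 log₁₀(0.0011053) ≈ -59.13 dB
∠H = 0.00° − 75.27° = -75.27°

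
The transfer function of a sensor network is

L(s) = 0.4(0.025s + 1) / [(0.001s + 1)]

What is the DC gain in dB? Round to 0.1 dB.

L(0) = 0.4 · 1 / 1 = 0.4
20 log₁₀(0.4) ≈ -7.96 dB

-8.0 dB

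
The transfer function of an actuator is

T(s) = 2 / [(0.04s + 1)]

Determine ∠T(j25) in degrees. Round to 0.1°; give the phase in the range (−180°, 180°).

At ω = 25 rad/s:
pole (1 + j25·0.04) = 1 + j1 → |·| ≈ 1.4142, ∠ ≈ 45.00°
∠T = (0°) − (45.00°) = -45.00°

-45.0°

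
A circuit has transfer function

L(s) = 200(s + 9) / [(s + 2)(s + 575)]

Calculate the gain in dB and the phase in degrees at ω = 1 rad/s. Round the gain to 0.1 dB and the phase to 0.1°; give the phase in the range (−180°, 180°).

At s = jω = j1:
zero (s+9): 9 + j1 → |·| = √(9²+1²) = √82 ≈ 9.0554, ∠ = arctan(1/9) ≈ 6.34°
pole (s+2): 2 + j1 → |·| = √(2²+1²) = √5 ≈ 2.2361, ∠ = arctan(1/2) ≈ 26.57°
pole (s+575): 575 + j1 → |·| = √(575²+1²) = √330626 ≈ 575, ∠ = arctan(1/575) ≈ 0.10°
|L| = 200 · 9.0554 / 1285.8 ≈ 1.4085
Gain = 20 log₁₀(1.4085) ≈ 2.98 dB
∠L = 6.34° − 26.67° = -20.33°

3.0 dB, -20.3°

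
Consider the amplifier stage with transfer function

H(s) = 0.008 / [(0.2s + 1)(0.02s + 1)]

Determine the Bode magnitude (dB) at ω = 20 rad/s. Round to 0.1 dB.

-54.9 dB

At ω = 20 rad/s:
pole (1 + j20·0.2) = 1 + j4 → |·| ≈ 4.1231, ∠ ≈ 75.96°
pole (1 + j20·0.02) = 1 + j0.4 → |·| ≈ 1.077, ∠ ≈ 21.80°
|H| = 0.008 · 1 / (4.1231 · 1.077) ≈ 0.0018016
Gain = 20 log₁₀(0.0018016) ≈ -54.89 dB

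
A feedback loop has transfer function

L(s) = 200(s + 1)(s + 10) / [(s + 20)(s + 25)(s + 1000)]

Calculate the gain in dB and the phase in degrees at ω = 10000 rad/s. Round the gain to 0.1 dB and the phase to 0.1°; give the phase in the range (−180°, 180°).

At s = jω = j10000:
zero (s+1): 1 + j10000 → |·| = √(1²+10000²) = √100000001 ≈ 10000, ∠ = arctan(10000/1) ≈ 89.99°
zero (s+10): 10 + j10000 → |·| = √(10²+10000²) = √100000100 ≈ 10000, ∠ = arctan(10000/10) ≈ 89.94°
pole (s+20): 20 + j10000 → |·| = √(20²+10000²) = √100000400 ≈ 10000, ∠ = arctan(10000/20) ≈ 89.89°
pole (s+25): 25 + j10000 → |·| = √(25²+10000²) = √100000625 ≈ 10000, ∠ = arctan(10000/25) ≈ 89.86°
pole (s+1000): 1000 + j10000 → |·| = √(1000²+10000²) = √101000000 ≈ 10050, ∠ = arctan(10000/1000) ≈ 84.29°
|L| = 200 · 1e+08 / 1.005e+12 ≈ 0.0199
Gain = 20 log₁₀(0.0199) ≈ -34.02 dB
∠L = 179.93° − 264.04° = -84.11°

-34.0 dB, -84.1°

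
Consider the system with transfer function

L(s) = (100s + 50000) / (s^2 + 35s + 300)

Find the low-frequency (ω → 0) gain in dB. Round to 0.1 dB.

44.4 dB

L(0) = 50000 / 300 ≈ 166.67
20 log₁₀(166.67) ≈ 44.44 dB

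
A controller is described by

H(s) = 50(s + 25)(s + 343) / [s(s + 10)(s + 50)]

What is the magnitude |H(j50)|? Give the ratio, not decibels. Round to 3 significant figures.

At s = jω = j50:
zero (s+25): 25 + j50 → |·| = √(25²+50²) = √3125 ≈ 55.902, ∠ = arctan(50/25) ≈ 63.43°
zero (s+343): 343 + j50 → |·| = √(343²+50²) = √120149 ≈ 346.63, ∠ = arctan(50/343) ≈ 8.29°
pole (s+10): 10 + j50 → |·| = √(10²+50²) = √2600 ≈ 50.99, ∠ = arctan(50/10) ≈ 78.69°
pole (s+50): 50 + j50 → |·| = √(50²+50²) = √5000 ≈ 70.711, ∠ = arctan(50/50) ≈ 45.00°
pole at origin: |s| = 50, ∠ = 90.00° (in denominator)
|H| = 50 · 19377 / 1.8028e+05 ≈ 5.3741

5.37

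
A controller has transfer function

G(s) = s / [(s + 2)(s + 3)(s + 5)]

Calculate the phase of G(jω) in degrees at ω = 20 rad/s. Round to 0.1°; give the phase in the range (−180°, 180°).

At s = jω = j20:
zero at origin: s = j20 → |·| = 20, ∠ = 90.00°
pole (s+2): 2 + j20 → |·| = √(2²+20²) = √404 ≈ 20.1, ∠ = arctan(20/2) ≈ 84.29°
pole (s+3): 3 + j20 → |·| = √(3²+20²) = √409 ≈ 20.224, ∠ = arctan(20/3) ≈ 81.47°
pole (s+5): 5 + j20 → |·| = √(5²+20²) = √425 ≈ 20.616, ∠ = arctan(20/5) ≈ 75.96°
∠G = 90.00° − 241.72° = -151.72°

-151.7°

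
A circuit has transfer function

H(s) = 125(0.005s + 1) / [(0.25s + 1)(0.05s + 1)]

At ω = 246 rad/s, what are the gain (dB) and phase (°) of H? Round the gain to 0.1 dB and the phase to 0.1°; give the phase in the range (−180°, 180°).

-11.7 dB, -123.5°

At ω = 246 rad/s:
zero (1 + j246·0.005) = 1 + j1.23 → |·| ≈ 1.5852, ∠ ≈ 50.89°
pole (1 + j246·0.25) = 1 + j61.5 → |·| ≈ 61.508, ∠ ≈ 89.07°
pole (1 + j246·0.05) = 1 + j12.3 → |·| ≈ 12.341, ∠ ≈ 85.35°
|H| = 125 · 1.5852 / (61.508 · 12.341) ≈ 0.26104
Gain = 20 log₁₀(0.26104) ≈ -11.67 dB
∠H = (50.89°) − (89.07° + 85.35°) = -123.53°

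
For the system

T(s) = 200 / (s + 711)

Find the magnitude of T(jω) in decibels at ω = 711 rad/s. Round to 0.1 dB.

-14.0 dB

At s = jω = j711:
pole (s+711): 711 + j711 → |·| = √(711²+711²) = √1011042 ≈ 1005.5, ∠ = arctan(711/711) ≈ 45.00°
|T| = 200 / 1005.5 ≈ 0.19891
Gain = 20 log₁₀(0.19891) ≈ -14.03 dB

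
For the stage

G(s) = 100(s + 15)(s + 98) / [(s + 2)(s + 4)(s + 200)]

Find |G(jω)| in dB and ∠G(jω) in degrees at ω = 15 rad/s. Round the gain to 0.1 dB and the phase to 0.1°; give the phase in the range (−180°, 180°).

13.0 dB, -108.1°

At s = jω = j15:
zero (s+15): 15 + j15 → |·| = √(15²+15²) = √450 ≈ 21.213, ∠ = arctan(15/15) ≈ 45.00°
zero (s+98): 98 + j15 → |·| = √(98²+15²) = √9829 ≈ 99.141, ∠ = arctan(15/98) ≈ 8.70°
pole (s+2): 2 + j15 → |·| = √(2²+15²) = √229 ≈ 15.133, ∠ = arctan(15/2) ≈ 82.41°
pole (s+4): 4 + j15 → |·| = √(4²+15²) = √241 ≈ 15.524, ∠ = arctan(15/4) ≈ 75.07°
pole (s+200): 200 + j15 → |·| = √(200²+15²) = √40225 ≈ 200.56, ∠ = arctan(15/200) ≈ 4.29°
|G| = 100 · 2103.1 / 47116 ≈ 4.4637
Gain = 20 log₁₀(4.4637) ≈ 12.99 dB
∠G = 53.70° − 161.77° = -108.07°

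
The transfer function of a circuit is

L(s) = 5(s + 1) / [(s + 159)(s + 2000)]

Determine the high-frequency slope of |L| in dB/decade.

-20 dB/decade

Each pole contributes −20 dB/decade at high frequency; each zero contributes +20 dB/decade.
Net: 1 zero(s) − 2 pole(s) → -20 dB/decade.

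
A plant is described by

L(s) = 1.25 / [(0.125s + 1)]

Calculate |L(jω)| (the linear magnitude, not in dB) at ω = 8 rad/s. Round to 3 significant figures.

At ω = 8 rad/s:
pole (1 + j8·0.125) = 1 + j1 → |·| ≈ 1.4142, ∠ ≈ 45.00°
|L| = 1.25 · 1 / (1.4142) ≈ 0.88389

0.884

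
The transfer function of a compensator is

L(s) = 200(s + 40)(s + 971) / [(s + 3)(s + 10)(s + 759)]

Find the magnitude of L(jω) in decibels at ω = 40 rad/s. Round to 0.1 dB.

At s = jω = j40:
zero (s+40): 40 + j40 → |·| = √(40²+40²) = √3200 ≈ 56.569, ∠ = arctan(40/40) ≈ 45.00°
zero (s+971): 971 + j40 → |·| = √(971²+40²) = √944441 ≈ 971.82, ∠ = arctan(40/971) ≈ 2.36°
pole (s+3): 3 + j40 → |·| = √(3²+40²) = √1609 ≈ 40.112, ∠ = arctan(40/3) ≈ 85.71°
pole (s+10): 10 + j40 → |·| = √(10²+40²) = √1700 ≈ 41.231, ∠ = arctan(40/10) ≈ 75.96°
pole (s+759): 759 + j40 → |·| = √(759²+40²) = √577681 ≈ 760.05, ∠ = arctan(40/759) ≈ 3.02°
|L| = 200 · 54975 / 1.257e+06 ≈ 8.747
Gain = 20 log₁₀(8.747) ≈ 18.84 dB

18.8 dB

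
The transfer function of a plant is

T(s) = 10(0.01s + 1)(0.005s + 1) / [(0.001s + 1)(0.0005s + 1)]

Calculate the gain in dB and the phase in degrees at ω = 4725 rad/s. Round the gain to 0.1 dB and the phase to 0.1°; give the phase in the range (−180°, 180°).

59.1 dB, 31.3°

At ω = 4725 rad/s:
zero (1 + j4725·0.01) = 1 + j47.25 → |·| ≈ 47.261, ∠ ≈ 88.79°
zero (1 + j4725·0.005) = 1 + j23.625 → |·| ≈ 23.646, ∠ ≈ 87.58°
pole (1 + j4725·0.001) = 1 + j4.725 → |·| ≈ 4.8297, ∠ ≈ 78.05°
pole (1 + j4725·0.0005) = 1 + j2.3625 → |·| ≈ 2.5654, ∠ ≈ 67.06°
|T| = 10 · 47.261 · 23.646 / (4.8297 · 2.5654) ≈ 901.96
Gain = 20 log₁₀(901.96) ≈ 59.10 dB
∠T = (88.79° + 87.58°) − (78.05° + 67.06°) = 31.26°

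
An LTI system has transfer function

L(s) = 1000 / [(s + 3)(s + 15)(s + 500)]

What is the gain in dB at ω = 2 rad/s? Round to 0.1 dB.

-28.7 dB

At s = jω = j2:
pole (s+3): 3 + j2 → |·| = √(3²+2²) = √13 ≈ 3.6056, ∠ = arctan(2/3) ≈ 33.69°
pole (s+15): 15 + j2 → |·| = √(15²+2²) = √229 ≈ 15.133, ∠ = arctan(2/15) ≈ 7.59°
pole (s+500): 500 + j2 → |·| = √(500²+2²) = √250004 ≈ 500, ∠ = arctan(2/500) ≈ 0.23°
|L| = 1000 / 27282 ≈ 0.036654
Gain = 20 log₁₀(0.036654) ≈ -28.72 dB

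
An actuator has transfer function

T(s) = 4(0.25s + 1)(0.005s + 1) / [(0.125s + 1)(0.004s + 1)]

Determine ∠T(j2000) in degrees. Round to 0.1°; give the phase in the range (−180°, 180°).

1.5°

At ω = 2000 rad/s:
zero (1 + j2000·0.25) = 1 + j500 → |·| ≈ 500, ∠ ≈ 89.89°
zero (1 + j2000·0.005) = 1 + j10 → |·| ≈ 10.05, ∠ ≈ 84.29°
pole (1 + j2000·0.125) = 1 + j250 → |·| ≈ 250, ∠ ≈ 89.77°
pole (1 + j2000·0.004) = 1 + j8 → |·| ≈ 8.0623, ∠ ≈ 82.87°
∠T = (89.89° + 84.29°) − (89.77° + 82.87°) = 1.54°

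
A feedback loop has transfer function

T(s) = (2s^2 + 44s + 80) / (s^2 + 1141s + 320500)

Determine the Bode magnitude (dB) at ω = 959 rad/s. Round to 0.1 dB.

Substitute s = j959:
Numerator: 2(j959)^2 + 44(j959) + 80 = -1839282 + j42196
Denominator: (j959)^2 + 1141(j959) + 320500 = -599181 + j1094219
|N| = √(1839282² + 42196²) ≈ 1.8398e+06, ∠N ≈ 178.69°
|D| = √(599181² + 1094219²) ≈ 1.2475e+06, ∠D ≈ 118.70°
|T| = 1.8398e+06 / 1.2475e+06 ≈ 1.4748
Gain = 20 log₁₀(1.4748) ≈ 3.37 dB

3.4 dB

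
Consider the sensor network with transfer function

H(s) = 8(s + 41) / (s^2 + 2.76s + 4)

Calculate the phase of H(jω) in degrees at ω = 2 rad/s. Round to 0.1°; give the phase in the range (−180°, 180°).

At s = jω = j2:
zero (s+41): 41 + j2 → |·| = √(41²+2²) = √1685 ≈ 41.049, ∠ = arctan(2/41) ≈ 2.79°
quadratic: (j2)² + 2.76·j2 + 4 = 0 + j5.52 → |·| ≈ 5.52, ∠ ≈ 90.00°
∠H = 2.79° − 90.00° = -87.21°

-87.2°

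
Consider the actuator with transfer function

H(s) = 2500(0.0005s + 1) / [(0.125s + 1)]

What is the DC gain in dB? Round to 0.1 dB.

H(0) = 2500 · 1 / 1 = 2500
20 log₁₀(2500) ≈ 67.96 dB

68.0 dB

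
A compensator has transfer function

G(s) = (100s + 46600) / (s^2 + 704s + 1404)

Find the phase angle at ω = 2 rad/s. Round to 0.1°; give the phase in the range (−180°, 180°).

Substitute s = j2:
Numerator: 100(j2) + 46600 = 46600 + j200
Denominator: (j2)^2 + 704(j2) + 1404 = 1400 + j1408
|N| = √(46600² + 200²) ≈ 46600, ∠N ≈ 0.25°
|D| = √(1400² + 1408²) ≈ 1985.6, ∠D ≈ 45.16°
∠G = 0.25° − 45.16° = -44.91°

-44.9°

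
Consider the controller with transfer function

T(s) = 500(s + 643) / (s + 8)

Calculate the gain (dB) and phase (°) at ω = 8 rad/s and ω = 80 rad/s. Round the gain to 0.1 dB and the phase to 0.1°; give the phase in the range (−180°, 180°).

ω = 8: 89.1 dB, -44.3°; ω = 80: 72.1 dB, -77.2°

At s = jω = j8:
zero (s+643): 643 + j8 → |·| = √(643²+8²) = √413513 ≈ 643.05, ∠ = arctan(8/643) ≈ 0.71°
pole (s+8): 8 + j8 → |·| = √(8²+8²) = √128 ≈ 11.314, ∠ = arctan(8/8) ≈ 45.00°
|T| = 500 · 643.05 / 11.314 ≈ 28418
Gain = 20 log₁₀(28418) ≈ 89.07 dB
∠T = 0.71° − 45.00° = -44.29°

At s = jω = j80:
zero (s+643): 643 + j80 → |·| = √(643²+80²) = √419849 ≈ 647.96, ∠ = arctan(80/643) ≈ 7.09°
pole (s+8): 8 + j80 → |·| = √(8²+80²) = √6464 ≈ 80.399, ∠ = arctan(80/8) ≈ 84.29°
|T| = 500 · 647.96 / 80.399 ≈ 4029.7
Gain = 20 log₁₀(4029.7) ≈ 72.11 dB
∠T = 7.09° − 84.29° = -77.20°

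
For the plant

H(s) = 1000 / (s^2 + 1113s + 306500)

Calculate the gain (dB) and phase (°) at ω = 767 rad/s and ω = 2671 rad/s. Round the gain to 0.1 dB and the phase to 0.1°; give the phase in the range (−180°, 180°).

ω = 767: -59.1 dB, -108.3°; ω = 2671: -77.4 dB, -156.5°

Substitute s = j767:
Numerator: 1000 = 1000 + j0
Denominator: (j767)^2 + 1113(j767) + 306500 = -281789 + j853671
|N| = √(1000² + 0²) ≈ 1000, ∠N ≈ 0.00°
|D| = √(281789² + 853671²) ≈ 8.9898e+05, ∠D ≈ 108.27°
|H| = 1000 / 8.9898e+05 ≈ 0.0011124
Gain = 20 log₁₀(0.0011124) ≈ -59.07 dB
∠H = 0.00° − 108.27° = -108.27°

Substitute s = j2671:
Numerator: 1000 = 1000 + j0
Denominator: (j2671)^2 + 1113(j2671) + 306500 = -6827741 + j2972823
|N| = √(1000² + 0²) ≈ 1000, ∠N ≈ 0.00°
|D| = √(6827741² + 2972823²) ≈ 7.4469e+06, ∠D ≈ 156.47°
|H| = 1000 / 7.4469e+06 ≈ 0.00013428
Gain = 20 log₁₀(0.00013428) ≈ -77.44 dB
∠H = 0.00° − 156.47° = -156.47°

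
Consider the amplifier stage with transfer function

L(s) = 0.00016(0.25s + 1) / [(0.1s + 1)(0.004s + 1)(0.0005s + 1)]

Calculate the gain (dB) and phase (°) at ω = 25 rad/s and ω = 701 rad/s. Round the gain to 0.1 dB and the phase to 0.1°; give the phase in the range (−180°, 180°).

ω = 25: -68.5 dB, 6.3°; ω = 701: -77.9 dB, -89.2°

At ω = 25 rad/s:
zero (1 + j25·0.25) = 1 + j6.25 → |·| ≈ 6.3295, ∠ ≈ 80.91°
pole (1 + j25·0.1) = 1 + j2.5 → |·| ≈ 2.6926, ∠ ≈ 68.20°
pole (1 + j25·0.004) = 1 + j0.1 → |·| ≈ 1.005, ∠ ≈ 5.71°
pole (1 + j25·0.0005) = 1 + j0.0125 → |·| ≈ 1.0001, ∠ ≈ 0.72°
|L| = 0.00016 · 6.3295 / (2.6926 · 1.005 · 1.0001) ≈ 0.0003742
Gain = 20 log₁₀(0.0003742) ≈ -68.54 dB
∠L = (80.91°) − (68.20° + 5.71° + 0.72°) = 6.28°

At ω = 701 rad/s:
zero (1 + j701·0.25) = 1 + j175.25 → |·| ≈ 175.25, ∠ ≈ 89.67°
pole (1 + j701·0.1) = 1 + j70.1 → |·| ≈ 70.107, ∠ ≈ 89.18°
pole (1 + j701·0.004) = 1 + j2.804 → |·| ≈ 2.977, ∠ ≈ 70.37°
pole (1 + j701·0.0005) = 1 + j0.3505 → |·| ≈ 1.0596, ∠ ≈ 19.32°
|L| = 0.00016 · 175.25 / (70.107 · 2.977 · 1.0596) ≈ 0.00012679
Gain = 20 log₁₀(0.00012679) ≈ -77.94 dB
∠L = (89.67°) − (89.18° + 70.37° + 19.32°) = -89.20°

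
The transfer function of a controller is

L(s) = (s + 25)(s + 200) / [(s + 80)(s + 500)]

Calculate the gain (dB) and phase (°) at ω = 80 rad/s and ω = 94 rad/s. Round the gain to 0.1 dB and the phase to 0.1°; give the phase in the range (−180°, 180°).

ω = 80: -10.0 dB, 40.4°; ω = 94: -9.3 dB, 40.0°

At s = jω = j80:
zero (s+25): 25 + j80 → |·| = √(25²+80²) = √7025 ≈ 83.815, ∠ = arctan(80/25) ≈ 72.65°
zero (s+200): 200 + j80 → |·| = √(200²+80²) = √46400 ≈ 215.41, ∠ = arctan(80/200) ≈ 21.80°
pole (s+80): 80 + j80 → |·| = √(80²+80²) = √12800 ≈ 113.14, ∠ = arctan(80/80) ≈ 45.00°
pole (s+500): 500 + j80 → |·| = √(500²+80²) = √256400 ≈ 506.36, ∠ = arctan(80/500) ≈ 9.09°
|L| = 1 · 18055 / 57290 ≈ 0.31515
Gain = 20 log₁₀(0.31515) ≈ -10.03 dB
∠L = 94.45° − 54.09° = 40.36°

At s = jω = j94:
zero (s+25): 25 + j94 → |·| = √(25²+94²) = √9461 ≈ 97.268, ∠ = arctan(94/25) ≈ 75.11°
zero (s+200): 200 + j94 → |·| = √(200²+94²) = √48836 ≈ 220.99, ∠ = arctan(94/200) ≈ 25.17°
pole (s+80): 80 + j94 → |·| = √(80²+94²) = √15236 ≈ 123.43, ∠ = arctan(94/80) ≈ 49.60°
pole (s+500): 500 + j94 → |·| = √(500²+94²) = √258836 ≈ 508.76, ∠ = arctan(94/500) ≈ 10.65°
|L| = 1 · 21495 / 62796 ≈ 0.3423
Gain = 20 log₁₀(0.3423) ≈ -9.31 dB
∠L = 100.28° − 60.25° = 40.03°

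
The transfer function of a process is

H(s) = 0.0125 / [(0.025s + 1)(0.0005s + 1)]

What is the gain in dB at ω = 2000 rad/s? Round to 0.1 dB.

At ω = 2000 rad/s:
pole (1 + j2000·0.025) = 1 + j50 → |·| ≈ 50.01, ∠ ≈ 88.85°
pole (1 + j2000·0.0005) = 1 + j1 → |·| ≈ 1.4142, ∠ ≈ 45.00°
|H| = 0.0125 · 1 / (50.01 · 1.4142) ≈ 0.00017674
Gain = 20 log₁₀(0.00017674) ≈ -75.05 dB

-75.1 dB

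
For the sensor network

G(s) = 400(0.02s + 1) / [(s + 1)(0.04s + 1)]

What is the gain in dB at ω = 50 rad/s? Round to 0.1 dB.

14.1 dB

At ω = 50 rad/s:
zero (1 + j50·0.02) = 1 + j1 → |·| ≈ 1.4142, ∠ ≈ 45.00°
pole (1 + j50·1) = 1 + j50 → |·| ≈ 50.01, ∠ ≈ 88.85°
pole (1 + j50·0.04) = 1 + j2 → |·| ≈ 2.2361, ∠ ≈ 63.43°
|G| = 400 · 1.4142 / (50.01 · 2.2361) ≈ 5.0585
Gain = 20 log₁₀(5.0585) ≈ 14.08 dB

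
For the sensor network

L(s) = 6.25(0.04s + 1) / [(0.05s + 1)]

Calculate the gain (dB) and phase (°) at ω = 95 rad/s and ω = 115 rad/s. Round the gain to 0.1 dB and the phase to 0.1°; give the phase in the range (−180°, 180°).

At ω = 95 rad/s:
zero (1 + j95·0.04) = 1 + j3.8 → |·| ≈ 3.9294, ∠ ≈ 75.26°
pole (1 + j95·0.05) = 1 + j4.75 → |·| ≈ 4.8541, ∠ ≈ 78.11°
|L| = 6.25 · 3.9294 / (4.8541) ≈ 5.0594
Gain = 20 log₁₀(5.0594) ≈ 14.08 dB
∠L = (75.26°) − (78.11°) = -2.85°

At ω = 115 rad/s:
zero (1 + j115·0.04) = 1 + j4.6 → |·| ≈ 4.7074, ∠ ≈ 77.74°
pole (1 + j115·0.05) = 1 + j5.75 → |·| ≈ 5.8363, ∠ ≈ 80.13°
|L| = 6.25 · 4.7074 / (5.8363) ≈ 5.0411
Gain = 20 log₁₀(5.0411) ≈ 14.05 dB
∠L = (77.74°) − (80.13°) = -2.39°

ω = 95: 14.1 dB, -2.9°; ω = 115: 14.1 dB, -2.4°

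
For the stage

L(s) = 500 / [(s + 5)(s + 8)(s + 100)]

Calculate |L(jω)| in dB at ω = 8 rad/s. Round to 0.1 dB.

At s = jω = j8:
pole (s+5): 5 + j8 → |·| = √(5²+8²) = √89 ≈ 9.434, ∠ = arctan(8/5) ≈ 57.99°
pole (s+8): 8 + j8 → |·| = √(8²+8²) = √128 ≈ 11.314, ∠ = arctan(8/8) ≈ 45.00°
pole (s+100): 100 + j8 → |·| = √(100²+8²) = √10064 ≈ 100.32, ∠ = arctan(8/100) ≈ 4.57°
|L| = 500 / 10708 ≈ 0.046694
Gain = 20 log₁₀(0.046694) ≈ -26.61 dB

-26.6 dB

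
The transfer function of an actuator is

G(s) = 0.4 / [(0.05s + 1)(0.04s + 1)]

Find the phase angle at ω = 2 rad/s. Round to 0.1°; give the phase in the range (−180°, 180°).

-10.3°

At ω = 2 rad/s:
pole (1 + j2·0.05) = 1 + j0.1 → |·| ≈ 1.005, ∠ ≈ 5.71°
pole (1 + j2·0.04) = 1 + j0.08 → |·| ≈ 1.0032, ∠ ≈ 4.57°
∠G = (0°) − (5.71° + 4.57°) = -10.28°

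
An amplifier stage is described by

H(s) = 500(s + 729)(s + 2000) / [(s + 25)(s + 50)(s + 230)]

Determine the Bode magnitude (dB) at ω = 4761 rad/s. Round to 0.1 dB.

-18.8 dB

At s = jω = j4761:
zero (s+729): 729 + j4761 → |·| = √(729²+4761²) = √23198562 ≈ 4816.5, ∠ = arctan(4761/729) ≈ 81.29°
zero (s+2000): 2000 + j4761 → |·| = √(2000²+4761²) = √26667121 ≈ 5164, ∠ = arctan(4761/2000) ≈ 67.21°
pole (s+25): 25 + j4761 → |·| = √(25²+4761²) = √22667746 ≈ 4761.1, ∠ = arctan(4761/25) ≈ 89.70°
pole (s+50): 50 + j4761 → |·| = √(50²+4761²) = √22669621 ≈ 4761.3, ∠ = arctan(4761/50) ≈ 89.40°
pole (s+230): 230 + j4761 → |·| = √(230²+4761²) = √22720021 ≈ 4766.6, ∠ = arctan(4761/230) ≈ 87.23°
|H| = 500 · 2.4872e+07 / 1.0805e+11 ≈ 0.11509
Gain = 20 log₁₀(0.11509) ≈ -18.78 dB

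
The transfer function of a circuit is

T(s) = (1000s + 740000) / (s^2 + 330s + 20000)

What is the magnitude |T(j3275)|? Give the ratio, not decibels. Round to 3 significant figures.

0.312

Substitute s = j3275:
Numerator: 1000(j3275) + 740000 = 740000 + j3275000
Denominator: (j3275)^2 + 330(j3275) + 20000 = -10705625 + j1080750
|N| = √(740000² + 3275000²) ≈ 3.3576e+06, ∠N ≈ 77.27°
|D| = √(10705625² + 1080750²) ≈ 1.076e+07, ∠D ≈ 174.24°
|T| = 3.3576e+06 / 1.076e+07 ≈ 0.31204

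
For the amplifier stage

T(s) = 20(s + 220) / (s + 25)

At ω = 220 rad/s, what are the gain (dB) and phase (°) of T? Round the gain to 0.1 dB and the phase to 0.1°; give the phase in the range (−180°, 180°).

29.0 dB, -38.5°

At s = jω = j220:
zero (s+220): 220 + j220 → |·| = √(220²+220²) = √96800 ≈ 311.13, ∠ = arctan(220/220) ≈ 45.00°
pole (s+25): 25 + j220 → |·| = √(25²+220²) = √49025 ≈ 221.42, ∠ = arctan(220/25) ≈ 83.52°
|T| = 20 · 311.13 / 221.42 ≈ 28.103
Gain = 20 log₁₀(28.103) ≈ 28.98 dB
∠T = 45.00° − 83.52° = -38.52°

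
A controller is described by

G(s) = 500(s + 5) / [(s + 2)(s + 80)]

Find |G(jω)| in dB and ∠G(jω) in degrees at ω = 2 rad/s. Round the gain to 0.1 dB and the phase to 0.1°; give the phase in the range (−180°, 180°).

At s = jω = j2:
zero (s+5): 5 + j2 → |·| = √(5²+2²) = √29 ≈ 5.3852, ∠ = arctan(2/5) ≈ 21.80°
pole (s+2): 2 + j2 → |·| = √(2²+2²) = √8 ≈ 2.8284, ∠ = arctan(2/2) ≈ 45.00°
pole (s+80): 80 + j2 → |·| = √(80²+2²) = √6404 ≈ 80.025, ∠ = arctan(2/80) ≈ 1.43°
|G| = 500 · 5.3852 / 226.34 ≈ 11.896
Gain = 20 log₁₀(11.896) ≈ 21.51 dB
∠G = 21.80° − 46.43° = -24.63°

21.5 dB, -24.6°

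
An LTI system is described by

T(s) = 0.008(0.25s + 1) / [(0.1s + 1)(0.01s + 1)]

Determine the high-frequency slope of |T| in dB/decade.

Each pole contributes −20 dB/decade at high frequency; each zero contributes +20 dB/decade.
Net: 1 zero(s) − 2 pole(s) → -20 dB/decade.

-20 dB/decade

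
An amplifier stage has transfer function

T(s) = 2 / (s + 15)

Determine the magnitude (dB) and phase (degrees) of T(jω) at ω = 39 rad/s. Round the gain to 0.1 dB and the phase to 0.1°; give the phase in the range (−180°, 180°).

At s = jω = j39:
pole (s+15): 15 + j39 → |·| = √(15²+39²) = √1746 ≈ 41.785, ∠ = arctan(39/15) ≈ 68.96°
|T| = 2 / 41.785 ≈ 0.047864
Gain = 20 log₁₀(0.047864) ≈ -26.40 dB
∠T = 0.00° − 68.96° = -68.96°

-26.4 dB, -69.0°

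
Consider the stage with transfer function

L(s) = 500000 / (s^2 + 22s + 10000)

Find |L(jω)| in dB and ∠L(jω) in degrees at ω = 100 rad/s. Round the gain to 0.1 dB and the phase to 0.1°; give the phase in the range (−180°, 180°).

47.1 dB, -90.0°

At s = jω = j100:
quadratic: (j100)² + 22·j100 + 10000 = 0 + j2200 → |·| ≈ 2200, ∠ ≈ 90.00°
|L| = 500000 / 2200 ≈ 227.27
Gain = 20 log₁₀(227.27) ≈ 47.13 dB
∠L = 0.00° − 90.00° = -90.00°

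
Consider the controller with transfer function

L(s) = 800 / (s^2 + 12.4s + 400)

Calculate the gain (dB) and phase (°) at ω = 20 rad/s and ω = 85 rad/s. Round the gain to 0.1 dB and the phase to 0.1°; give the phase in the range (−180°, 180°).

At s = jω = j20:
quadratic: (j20)² + 12.4·j20 + 400 = 0 + j248 → |·| ≈ 248, ∠ ≈ 90.00°
|L| = 800 / 248 ≈ 3.2258
Gain = 20 log₁₀(3.2258) ≈ 10.17 dB
∠L = 0.00° − 90.00° = -90.00°

At s = jω = j85:
quadratic: (j85)² + 12.4·j85 + 400 = -6825 + j1054 → |·| ≈ 6905.9, ∠ ≈ 171.22°
|L| = 800 / 6905.9 ≈ 0.11584
Gain = 20 log₁₀(0.11584) ≈ -18.72 dB
∠L = 0.00° − 171.22° = -171.22°

ω = 20: 10.2 dB, -90.0°; ω = 85: -18.7 dB, -171.2°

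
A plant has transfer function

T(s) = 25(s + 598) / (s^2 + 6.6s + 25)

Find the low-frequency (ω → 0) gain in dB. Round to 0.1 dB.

T(0) = 25·598 / 25 = 598
20 log₁₀(598) ≈ 55.53 dB

55.5 dB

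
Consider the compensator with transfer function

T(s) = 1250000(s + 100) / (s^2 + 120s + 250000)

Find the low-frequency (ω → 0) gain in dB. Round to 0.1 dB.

54.0 dB

T(0) = 1250000·100 / 250000 = 500
20 log₁₀(500) ≈ 53.98 dB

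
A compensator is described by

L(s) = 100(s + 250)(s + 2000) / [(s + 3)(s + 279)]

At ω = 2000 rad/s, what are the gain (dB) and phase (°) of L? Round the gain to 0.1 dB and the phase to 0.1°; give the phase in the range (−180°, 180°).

At s = jω = j2000:
zero (s+250): 250 + j2000 → |·| = √(250²+2000²) = √4062500 ≈ 2015.6, ∠ = arctan(2000/250) ≈ 82.87°
zero (s+2000): 2000 + j2000 → |·| = √(2000²+2000²) = √8000000 ≈ 2828.4, ∠ = arctan(2000/2000) ≈ 45.00°
pole (s+3): 3 + j2000 → |·| = √(3²+2000²) = √4000009 ≈ 2000, ∠ = arctan(2000/3) ≈ 89.91°
pole (s+279): 279 + j2000 → |·| = √(279²+2000²) = √4077841 ≈ 2019.4, ∠ = arctan(2000/279) ≈ 82.06°
|L| = 100 · 5.7009e+06 / 4.0388e+06 ≈ 141.15
Gain = 20 log₁₀(141.15) ≈ 42.99 dB
∠L = 127.87° − 171.97° = -44.10°

43.0 dB, -44.1°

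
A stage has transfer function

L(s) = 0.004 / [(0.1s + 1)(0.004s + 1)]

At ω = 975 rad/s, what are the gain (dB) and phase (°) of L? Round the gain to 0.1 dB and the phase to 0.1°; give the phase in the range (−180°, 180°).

At ω = 975 rad/s:
pole (1 + j975·0.1) = 1 + j97.5 → |·| ≈ 97.505, ∠ ≈ 89.41°
pole (1 + j975·0.004) = 1 + j3.9 → |·| ≈ 4.0262, ∠ ≈ 75.62°
|L| = 0.004 · 1 / (97.505 · 4.0262) ≈ 1.0189e-05
Gain = 20 log₁₀(1.0189e-05) ≈ -99.84 dB
∠L = (0°) − (89.41° + 75.62°) = -165.03°

-99.8 dB, -165.0°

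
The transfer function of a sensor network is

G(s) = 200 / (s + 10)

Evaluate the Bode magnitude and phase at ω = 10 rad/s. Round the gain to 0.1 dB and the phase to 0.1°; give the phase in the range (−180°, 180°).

23.0 dB, -45.0°

At s = jω = j10:
pole (s+10): 10 + j10 → |·| = √(10²+10²) = √200 ≈ 14.142, ∠ = arctan(10/10) ≈ 45.00°
|G| = 200 / 14.142 ≈ 14.142
Gain = 20 log₁₀(14.142) ≈ 23.01 dB
∠G = 0.00° − 45.00° = -45.00°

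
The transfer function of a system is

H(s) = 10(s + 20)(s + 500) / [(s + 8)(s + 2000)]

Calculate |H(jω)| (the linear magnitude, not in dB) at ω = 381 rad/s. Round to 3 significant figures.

At s = jω = j381:
zero (s+20): 20 + j381 → |·| = √(20²+381²) = √145561 ≈ 381.52, ∠ = arctan(381/20) ≈ 87.00°
zero (s+500): 500 + j381 → |·| = √(500²+381²) = √395161 ≈ 628.62, ∠ = arctan(381/500) ≈ 37.31°
pole (s+8): 8 + j381 → |·| = √(8²+381²) = √145225 ≈ 381.08, ∠ = arctan(381/8) ≈ 88.80°
pole (s+2000): 2000 + j381 → |·| = √(2000²+381²) = √4145161 ≈ 2036, ∠ = arctan(381/2000) ≈ 10.79°
|H| = 10 · 2.3983e+05 / 7.7588e+05 ≈ 3.0911

3.09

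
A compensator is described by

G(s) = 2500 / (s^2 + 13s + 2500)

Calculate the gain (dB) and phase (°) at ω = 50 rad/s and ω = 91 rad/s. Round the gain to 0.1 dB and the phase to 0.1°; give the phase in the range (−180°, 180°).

At s = jω = j50:
quadratic: (j50)² + 13·j50 + 2500 = 0 + j650 → |·| ≈ 650, ∠ ≈ 90.00°
|G| = 2500 / 650 ≈ 3.8462
Gain = 20 log₁₀(3.8462) ≈ 11.70 dB
∠G = 0.00° − 90.00° = -90.00°

At s = jω = j91:
quadratic: (j91)² + 13·j91 + 2500 = -5781 + j1183 → |·| ≈ 5900.8, ∠ ≈ 168.43°
|G| = 2500 / 5900.8 ≈ 0.42367
Gain = 20 log₁₀(0.42367) ≈ -7.46 dB
∠G = 0.00° − 168.43° = -168.43°

ω = 50: 11.7 dB, -90.0°; ω = 91: -7.5 dB, -168.4°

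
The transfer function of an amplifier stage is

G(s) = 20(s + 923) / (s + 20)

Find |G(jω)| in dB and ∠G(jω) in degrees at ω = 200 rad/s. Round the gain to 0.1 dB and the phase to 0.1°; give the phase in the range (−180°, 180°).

39.5 dB, -72.1°

At s = jω = j200:
zero (s+923): 923 + j200 → |·| = √(923²+200²) = √891929 ≈ 944.42, ∠ = arctan(200/923) ≈ 12.23°
pole (s+20): 20 + j200 → |·| = √(20²+200²) = √40400 ≈ 201, ∠ = arctan(200/20) ≈ 84.29°
|G| = 20 · 944.42 / 201 ≈ 93.972
Gain = 20 log₁₀(93.972) ≈ 39.46 dB
∠G = 12.23° − 84.29° = -72.06°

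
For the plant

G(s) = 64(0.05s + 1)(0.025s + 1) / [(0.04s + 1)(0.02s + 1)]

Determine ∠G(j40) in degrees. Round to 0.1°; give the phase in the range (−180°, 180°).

11.8°

At ω = 40 rad/s:
zero (1 + j40·0.05) = 1 + j2 → |·| ≈ 2.2361, ∠ ≈ 63.43°
zero (1 + j40·0.025) = 1 + j1 → |·| ≈ 1.4142, ∠ ≈ 45.00°
pole (1 + j40·0.04) = 1 + j1.6 → |·| ≈ 1.8868, ∠ ≈ 57.99°
pole (1 + j40·0.02) = 1 + j0.8 → |·| ≈ 1.2806, ∠ ≈ 38.66°
∠G = (63.43° + 45.00°) − (57.99° + 38.66°) = 11.78°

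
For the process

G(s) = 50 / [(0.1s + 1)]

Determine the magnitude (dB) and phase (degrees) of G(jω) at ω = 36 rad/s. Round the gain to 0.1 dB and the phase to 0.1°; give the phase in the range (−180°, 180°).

At ω = 36 rad/s:
pole (1 + j36·0.1) = 1 + j3.6 → |·| ≈ 3.7363, ∠ ≈ 74.48°
|G| = 50 · 1 / (3.7363) ≈ 13.382
Gain = 20 log₁₀(13.382) ≈ 22.53 dB
∠G = (0°) − (74.48°) = -74.48°

22.5 dB, -74.5°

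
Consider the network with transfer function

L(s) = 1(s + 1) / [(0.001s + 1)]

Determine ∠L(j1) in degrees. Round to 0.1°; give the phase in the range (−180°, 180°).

At ω = 1 rad/s:
zero (1 + j1·1) = 1 + j1 → |·| ≈ 1.4142, ∠ ≈ 45.00°
pole (1 + j1·0.001) = 1 + j0.001 → |·| ≈ 1, ∠ ≈ 0.06°
∠L = (45.00°) − (0.06°) = 44.94°

44.9°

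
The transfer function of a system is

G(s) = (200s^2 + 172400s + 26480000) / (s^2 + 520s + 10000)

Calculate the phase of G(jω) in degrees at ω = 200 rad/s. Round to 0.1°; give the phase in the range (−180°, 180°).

-44.3°

Substitute s = j200:
Numerator: 200(j200)^2 + 172400(j200) + 26480000 = 18480000 + j34480000
Denominator: (j200)^2 + 520(j200) + 10000 = -30000 + j104000
|N| = √(18480000² + 34480000²) ≈ 3.912e+07, ∠N ≈ 61.81°
|D| = √(30000² + 104000²) ≈ 1.0824e+05, ∠D ≈ 106.09°
∠G = 61.81° − 106.09° = -44.28°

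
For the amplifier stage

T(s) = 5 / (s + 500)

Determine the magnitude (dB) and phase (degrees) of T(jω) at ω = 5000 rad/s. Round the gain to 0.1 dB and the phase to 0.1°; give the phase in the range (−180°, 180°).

-60.0 dB, -84.3°

At s = jω = j5000:
pole (s+500): 500 + j5000 → |·| = √(500²+5000²) = √25250000 ≈ 5024.9, ∠ = arctan(5000/500) ≈ 84.29°
|T| = 5 / 5024.9 ≈ 0.00099504
Gain = 20 log₁₀(0.00099504) ≈ -60.04 dB
∠T = 0.00° − 84.29° = -84.29°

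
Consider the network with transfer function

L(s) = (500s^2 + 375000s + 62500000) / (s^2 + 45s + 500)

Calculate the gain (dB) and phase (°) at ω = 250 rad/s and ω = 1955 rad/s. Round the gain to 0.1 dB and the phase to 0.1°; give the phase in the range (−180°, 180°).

ω = 250: 63.9 dB, -98.2°; ω = 1955: 54.3 dB, -20.3°

Substitute s = j250:
Numerator: 500(j250)^2 + 375000(j250) + 62500000 = 31250000 + j93750000
Denominator: (j250)^2 + 45(j250) + 500 = -62000 + j11250
|N| = √(31250000² + 93750000²) ≈ 9.8821e+07, ∠N ≈ 71.57°
|D| = √(62000² + 11250²) ≈ 63012, ∠D ≈ 169.72°
|L| = 9.8821e+07 / 63012 ≈ 1568.3
Gain = 20 log₁₀(1568.3) ≈ 63.91 dB
∠L = 71.57° − 169.72° = -98.15°

Substitute s = j1955:
Numerator: 500(j1955)^2 + 375000(j1955) + 62500000 = -1848512500 + j733125000
Denominator: (j1955)^2 + 45(j1955) + 500 = -3821525 + j87975
|N| = √(1848512500² + 733125000²) ≈ 1.9886e+09, ∠N ≈ 158.37°
|D| = √(3821525² + 87975²) ≈ 3.8225e+06, ∠D ≈ 178.68°
|L| = 1.9886e+09 / 3.8225e+06 ≈ 520.24
Gain = 20 log₁₀(520.24) ≈ 54.32 dB
∠L = 158.37° − 178.68° = -20.31°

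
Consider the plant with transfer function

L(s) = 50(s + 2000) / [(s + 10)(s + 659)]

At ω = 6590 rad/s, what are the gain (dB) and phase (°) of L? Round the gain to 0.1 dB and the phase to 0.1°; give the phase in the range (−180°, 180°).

-42.1 dB, -101.1°

At s = jω = j6590:
zero (s+2000): 2000 + j6590 → |·| = √(2000²+6590²) = √47428100 ≈ 6886.8, ∠ = arctan(6590/2000) ≈ 73.12°
pole (s+10): 10 + j6590 → |·| = √(10²+6590²) = √43428200 ≈ 6590, ∠ = arctan(6590/10) ≈ 89.91°
pole (s+659): 659 + j6590 → |·| = √(659²+6590²) = √43862381 ≈ 6622.9, ∠ = arctan(6590/659) ≈ 84.29°
|L| = 50 · 6886.8 / 4.3645e+07 ≈ 0.0078896
Gain = 20 log₁₀(0.0078896) ≈ -42.06 dB
∠L = 73.12° − 174.20° = -101.08°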